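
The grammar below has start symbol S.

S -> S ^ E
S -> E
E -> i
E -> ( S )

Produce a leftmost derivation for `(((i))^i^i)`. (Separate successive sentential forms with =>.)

S => E => (S) => (S^E) => (S^E^E) => (E^E^E) => ((S)^E^E) => ((E)^E^E) => (((S))^E^E) => (((E))^E^E) => (((i))^E^E) => (((i))^i^E) => (((i))^i^i)

S => E   [S -> E]
E => (S)   [E -> ( S )]
(S) => (S^E)   [S -> S ^ E]
(S^E) => (S^E^E)   [S -> S ^ E]
(S^E^E) => (E^E^E)   [S -> E]
(E^E^E) => ((S)^E^E)   [E -> ( S )]
((S)^E^E) => ((E)^E^E)   [S -> E]
((E)^E^E) => (((S))^E^E)   [E -> ( S )]
(((S))^E^E) => (((E))^E^E)   [S -> E]
(((E))^E^E) => (((i))^E^E)   [E -> i]
(((i))^E^E) => (((i))^i^E)   [E -> i]
(((i))^i^E) => (((i))^i^i)   [E -> i]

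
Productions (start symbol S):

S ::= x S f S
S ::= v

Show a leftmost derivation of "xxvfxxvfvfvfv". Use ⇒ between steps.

S ⇒ xSfS ⇒ xxSfSfS ⇒ xxvfSfS ⇒ xxvfxSfSfS ⇒ xxvfxxSfSfSfS ⇒ xxvfxxvfSfSfS ⇒ xxvfxxvfvfSfS ⇒ xxvfxxvfvfvfS ⇒ xxvfxxvfvfvfv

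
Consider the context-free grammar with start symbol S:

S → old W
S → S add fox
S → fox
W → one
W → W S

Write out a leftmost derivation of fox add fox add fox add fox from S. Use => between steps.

S => S add fox   [S → S add fox]
S add fox => S add fox add fox   [S → S add fox]
S add fox add fox => S add fox add fox add fox   [S → S add fox]
S add fox add fox add fox => fox add fox add fox add fox   [S → fox]

S => S add fox => S add fox add fox => S add fox add fox add fox => fox add fox add fox add fox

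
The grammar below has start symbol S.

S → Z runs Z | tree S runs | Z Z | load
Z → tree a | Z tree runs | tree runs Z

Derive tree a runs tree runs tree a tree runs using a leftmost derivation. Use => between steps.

S => Z runs Z => tree a runs Z => tree a runs Z tree runs => tree a runs tree runs Z tree runs => tree a runs tree runs tree a tree runs

S => Z runs Z   [S → Z runs Z]
Z runs Z => tree a runs Z   [Z → tree a]
tree a runs Z => tree a runs Z tree runs   [Z → Z tree runs]
tree a runs Z tree runs => tree a runs tree runs Z tree runs   [Z → tree runs Z]
tree a runs tree runs Z tree runs => tree a runs tree runs tree a tree runs   [Z → tree a]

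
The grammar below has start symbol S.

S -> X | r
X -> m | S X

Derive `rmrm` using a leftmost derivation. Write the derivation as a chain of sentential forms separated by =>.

S=>X=>SX=>XX=>SXX=>rXX=>rmX=>rmSX=>rmrX=>rmrm

S => X   [S -> X]
X => SX   [X -> S X]
SX => XX   [S -> X]
XX => SXX   [X -> S X]
SXX => rXX   [S -> r]
rXX => rmX   [X -> m]
rmX => rmSX   [X -> S X]
rmSX => rmrX   [S -> r]
rmrX => rmrm   [X -> m]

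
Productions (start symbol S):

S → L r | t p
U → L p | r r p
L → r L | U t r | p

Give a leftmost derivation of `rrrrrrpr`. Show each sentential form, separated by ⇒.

S ⇒ Lr ⇒ rLr ⇒ rrLr ⇒ rrrLr ⇒ rrrrLr ⇒ rrrrrLr ⇒ rrrrrrLr ⇒ rrrrrrpr

S ⇒ Lr   [S → L r]
Lr ⇒ rLr   [L → r L]
rLr ⇒ rrLr   [L → r L]
rrLr ⇒ rrrLr   [L → r L]
rrrLr ⇒ rrrrLr   [L → r L]
rrrrLr ⇒ rrrrrLr   [L → r L]
rrrrrLr ⇒ rrrrrrLr   [L → r L]
rrrrrrLr ⇒ rrrrrrpr   [L → p]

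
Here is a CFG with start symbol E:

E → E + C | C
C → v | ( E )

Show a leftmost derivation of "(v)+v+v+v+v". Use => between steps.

E => E+C => E+C+C => E+C+C+C => E+C+C+C+C => C+C+C+C+C => (E)+C+C+C+C => (C)+C+C+C+C => (v)+C+C+C+C => (v)+v+C+C+C => (v)+v+v+C+C => (v)+v+v+v+C => (v)+v+v+v+v

E => E+C   [E → E + C]
E+C => E+C+C   [E → E + C]
E+C+C => E+C+C+C   [E → E + C]
E+C+C+C => E+C+C+C+C   [E → E + C]
E+C+C+C+C => C+C+C+C+C   [E → C]
C+C+C+C+C => (E)+C+C+C+C   [C → ( E )]
(E)+C+C+C+C => (C)+C+C+C+C   [E → C]
(C)+C+C+C+C => (v)+C+C+C+C   [C → v]
(v)+C+C+C+C => (v)+v+C+C+C   [C → v]
(v)+v+C+C+C => (v)+v+v+C+C   [C → v]
(v)+v+v+C+C => (v)+v+v+v+C   [C → v]
(v)+v+v+v+C => (v)+v+v+v+v   [C → v]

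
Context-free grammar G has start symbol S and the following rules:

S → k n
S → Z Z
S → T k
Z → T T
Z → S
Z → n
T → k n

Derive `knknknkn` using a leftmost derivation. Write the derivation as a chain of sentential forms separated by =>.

S => ZZ   [S → Z Z]
ZZ => TTZ   [Z → T T]
TTZ => knTZ   [T → k n]
knTZ => knknZ   [T → k n]
knknZ => knknTT   [Z → T T]
knknTT => knknknT   [T → k n]
knknknT => knknknkn   [T → k n]

S=>ZZ=>TTZ=>knTZ=>knknZ=>knknTT=>knknknT=>knknknkn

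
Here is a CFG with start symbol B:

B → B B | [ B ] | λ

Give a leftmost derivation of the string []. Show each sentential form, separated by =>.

B => BB => BBB => BBBB => [B]BBB => []BBB => []BB => []B => []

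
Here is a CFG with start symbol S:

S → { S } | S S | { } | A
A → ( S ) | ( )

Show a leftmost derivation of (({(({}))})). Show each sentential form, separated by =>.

S => A => (S) => (A) => ((S)) => (({S})) => (({A})) => (({(S)})) => (({(A)})) => (({((S))})) => (({(({}))}))

S => A   [S → A]
A => (S)   [A → ( S )]
(S) => (A)   [S → A]
(A) => ((S))   [A → ( S )]
((S)) => (({S}))   [S → { S }]
(({S})) => (({A}))   [S → A]
(({A})) => (({(S)}))   [A → ( S )]
(({(S)})) => (({(A)}))   [S → A]
(({(A)})) => (({((S))}))   [A → ( S )]
(({((S))})) => (({(({}))}))   [S → { }]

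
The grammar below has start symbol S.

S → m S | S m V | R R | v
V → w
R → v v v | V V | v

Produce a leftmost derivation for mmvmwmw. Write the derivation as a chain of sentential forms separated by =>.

S => mS => mmS => mmSmV => mmSmVmV => mmvmVmV => mmvmwmV => mmvmwmw

S => mS   [S → m S]
mS => mmS   [S → m S]
mmS => mmSmV   [S → S m V]
mmSmV => mmSmVmV   [S → S m V]
mmSmVmV => mmvmVmV   [S → v]
mmvmVmV => mmvmwmV   [V → w]
mmvmwmV => mmvmwmw   [V → w]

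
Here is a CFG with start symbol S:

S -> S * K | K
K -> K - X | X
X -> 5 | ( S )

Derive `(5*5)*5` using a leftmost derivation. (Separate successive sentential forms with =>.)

S => S*K => K*K => X*K => (S)*K => (S*K)*K => (K*K)*K => (X*K)*K => (5*K)*K => (5*X)*K => (5*5)*K => (5*5)*X => (5*5)*5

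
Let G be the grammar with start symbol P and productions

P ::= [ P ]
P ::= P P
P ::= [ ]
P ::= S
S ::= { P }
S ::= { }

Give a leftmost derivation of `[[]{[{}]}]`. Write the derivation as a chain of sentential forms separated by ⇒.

P ⇒ [P] ⇒ [PP] ⇒ [[]P] ⇒ [[]S] ⇒ [[]{P}] ⇒ [[]{[P]}] ⇒ [[]{[S]}] ⇒ [[]{[{}]}]

P ⇒ [P]   [P ::= [ P ]]
[P] ⇒ [PP]   [P ::= P P]
[PP] ⇒ [[]P]   [P ::= [ ]]
[[]P] ⇒ [[]S]   [P ::= S]
[[]S] ⇒ [[]{P}]   [S ::= { P }]
[[]{P}] ⇒ [[]{[P]}]   [P ::= [ P ]]
[[]{[P]}] ⇒ [[]{[S]}]   [P ::= S]
[[]{[S]}] ⇒ [[]{[{}]}]   [S ::= { }]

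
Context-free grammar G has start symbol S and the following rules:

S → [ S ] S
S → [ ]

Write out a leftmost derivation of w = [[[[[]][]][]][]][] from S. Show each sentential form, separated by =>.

S=>[S]S=>[[S]S]S=>[[[S]S]S]S=>[[[[S]S]S]S]S=>[[[[[]]S]S]S]S=>[[[[[]][]]S]S]S=>[[[[[]][]][]]S]S=>[[[[[]][]][]][]]S=>[[[[[]][]][]][]][]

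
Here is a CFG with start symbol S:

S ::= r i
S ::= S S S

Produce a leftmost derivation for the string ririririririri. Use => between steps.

S => SSS   [S ::= S S S]
SSS => SSSSS   [S ::= S S S]
SSSSS => SSSSSSS   [S ::= S S S]
SSSSSSS => riSSSSSS   [S ::= r i]
riSSSSSS => ririSSSSS   [S ::= r i]
ririSSSSS => riririSSSS   [S ::= r i]
riririSSSS => ririririSSS   [S ::= r i]
ririririSSS => riririririSS   [S ::= r i]
riririririSS => ririririririS   [S ::= r i]
ririririririS => ririririririri   [S ::= r i]

S => SSS => SSSSS => SSSSSSS => riSSSSSS => ririSSSSS => riririSSSS => ririririSSS => riririririSS => ririririririS => ririririririri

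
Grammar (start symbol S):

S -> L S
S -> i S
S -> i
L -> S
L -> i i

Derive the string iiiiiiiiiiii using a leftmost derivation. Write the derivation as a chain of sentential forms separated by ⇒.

S ⇒ LS   [S -> L S]
LS ⇒ SS   [L -> S]
SS ⇒ iS   [S -> i]
iS ⇒ iLS   [S -> L S]
iLS ⇒ iiiS   [L -> i i]
iiiS ⇒ iiiiS   [S -> i S]
iiiiS ⇒ iiiiLS   [S -> L S]
iiiiLS ⇒ iiiiiiS   [L -> i i]
iiiiiiS ⇒ iiiiiiLS   [S -> L S]
iiiiiiLS ⇒ iiiiiiiiS   [L -> i i]
iiiiiiiiS ⇒ iiiiiiiiLS   [S -> L S]
iiiiiiiiLS ⇒ iiiiiiiiiiS   [L -> i i]
iiiiiiiiiiS ⇒ iiiiiiiiiiiS   [S -> i S]
iiiiiiiiiiiS ⇒ iiiiiiiiiiii   [S -> i]

S ⇒ LS ⇒ SS ⇒ iS ⇒ iLS ⇒ iiiS ⇒ iiiiS ⇒ iiiiLS ⇒ iiiiiiS ⇒ iiiiiiLS ⇒ iiiiiiiiS ⇒ iiiiiiiiLS ⇒ iiiiiiiiiiS ⇒ iiiiiiiiiiiS ⇒ iiiiiiiiiiii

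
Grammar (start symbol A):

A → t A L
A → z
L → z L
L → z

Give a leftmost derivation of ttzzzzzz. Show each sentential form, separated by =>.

A=>tAL=>ttALL=>ttzLL=>ttzzLL=>ttzzzLL=>ttzzzzLL=>ttzzzzzL=>ttzzzzzz

A => tAL   [A → t A L]
tAL => ttALL   [A → t A L]
ttALL => ttzLL   [A → z]
ttzLL => ttzzLL   [L → z L]
ttzzLL => ttzzzLL   [L → z L]
ttzzzLL => ttzzzzLL   [L → z L]
ttzzzzLL => ttzzzzzL   [L → z]
ttzzzzzL => ttzzzzzz   [L → z]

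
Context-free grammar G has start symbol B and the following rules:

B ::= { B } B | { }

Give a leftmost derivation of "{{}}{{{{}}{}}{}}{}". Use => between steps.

B => {B}B   [B ::= { B } B]
{B}B => {{}}B   [B ::= { }]
{{}}B => {{}}{B}B   [B ::= { B } B]
{{}}{B}B => {{}}{{B}B}B   [B ::= { B } B]
{{}}{{B}B}B => {{}}{{{B}B}B}B   [B ::= { B } B]
{{}}{{{B}B}B}B => {{}}{{{{}}B}B}B   [B ::= { }]
{{}}{{{{}}B}B}B => {{}}{{{{}}{}}B}B   [B ::= { }]
{{}}{{{{}}{}}B}B => {{}}{{{{}}{}}{}}B   [B ::= { }]
{{}}{{{{}}{}}{}}B => {{}}{{{{}}{}}{}}{}   [B ::= { }]

B=>{B}B=>{{}}B=>{{}}{B}B=>{{}}{{B}B}B=>{{}}{{{B}B}B}B=>{{}}{{{{}}B}B}B=>{{}}{{{{}}{}}B}B=>{{}}{{{{}}{}}{}}B=>{{}}{{{{}}{}}{}}{}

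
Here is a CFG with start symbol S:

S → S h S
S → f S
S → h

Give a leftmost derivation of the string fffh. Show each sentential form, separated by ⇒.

S⇒fS⇒ffS⇒fffS⇒fffh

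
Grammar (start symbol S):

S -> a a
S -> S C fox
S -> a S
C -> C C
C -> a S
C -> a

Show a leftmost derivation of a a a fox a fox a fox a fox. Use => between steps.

S => S C fox => S C fox C fox => S C fox C fox C fox => S C fox C fox C fox C fox => a a C fox C fox C fox C fox => a a a fox C fox C fox C fox => a a a fox a fox C fox C fox => a a a fox a fox a fox C fox => a a a fox a fox a fox a fox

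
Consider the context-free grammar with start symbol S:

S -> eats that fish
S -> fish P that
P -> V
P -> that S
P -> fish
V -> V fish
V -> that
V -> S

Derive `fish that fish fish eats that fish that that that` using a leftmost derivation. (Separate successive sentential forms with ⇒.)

S ⇒ fish P that ⇒ fish that S that ⇒ fish that fish P that that ⇒ fish that fish V that that ⇒ fish that fish S that that ⇒ fish that fish fish P that that that ⇒ fish that fish fish V that that that ⇒ fish that fish fish S that that that ⇒ fish that fish fish eats that fish that that that

S ⇒ fish P that   [S -> fish P that]
fish P that ⇒ fish that S that   [P -> that S]
fish that S that ⇒ fish that fish P that that   [S -> fish P that]
fish that fish P that that ⇒ fish that fish V that that   [P -> V]
fish that fish V that that ⇒ fish that fish S that that   [V -> S]
fish that fish S that that ⇒ fish that fish fish P that that that   [S -> fish P that]
fish that fish fish P that that that ⇒ fish that fish fish V that that that   [P -> V]
fish that fish fish V that that that ⇒ fish that fish fish S that that that   [V -> S]
fish that fish fish S that that that ⇒ fish that fish fish eats that fish that that that   [S -> eats that fish]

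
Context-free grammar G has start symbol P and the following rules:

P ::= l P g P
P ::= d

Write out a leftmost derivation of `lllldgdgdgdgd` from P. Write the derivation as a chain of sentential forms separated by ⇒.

P ⇒ lPgP   [P ::= l P g P]
lPgP ⇒ llPgPgP   [P ::= l P g P]
llPgPgP ⇒ lllPgPgPgP   [P ::= l P g P]
lllPgPgPgP ⇒ llllPgPgPgPgP   [P ::= l P g P]
llllPgPgPgPgP ⇒ lllldgPgPgPgP   [P ::= d]
lllldgPgPgPgP ⇒ lllldgdgPgPgP   [P ::= d]
lllldgdgPgPgP ⇒ lllldgdgdgPgP   [P ::= d]
lllldgdgdgPgP ⇒ lllldgdgdgdgP   [P ::= d]
lllldgdgdgdgP ⇒ lllldgdgdgdgd   [P ::= d]

P ⇒ lPgP ⇒ llPgPgP ⇒ lllPgPgPgP ⇒ llllPgPgPgPgP ⇒ lllldgPgPgPgP ⇒ lllldgdgPgPgP ⇒ lllldgdgdgPgP ⇒ lllldgdgdgdgP ⇒ lllldgdgdgdgd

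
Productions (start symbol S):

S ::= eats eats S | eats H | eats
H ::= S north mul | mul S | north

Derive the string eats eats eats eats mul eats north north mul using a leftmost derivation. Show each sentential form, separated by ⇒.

S ⇒ eats H ⇒ eats S north mul ⇒ eats eats eats S north mul ⇒ eats eats eats eats H north mul ⇒ eats eats eats eats mul S north mul ⇒ eats eats eats eats mul eats H north mul ⇒ eats eats eats eats mul eats north north mul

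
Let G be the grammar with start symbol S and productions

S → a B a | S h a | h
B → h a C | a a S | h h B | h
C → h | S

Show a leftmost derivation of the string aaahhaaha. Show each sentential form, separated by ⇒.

S ⇒ Sha ⇒ aBaha ⇒ aaaSaha ⇒ aaaShaaha ⇒ aaahhaaha

S ⇒ Sha   [S → S h a]
Sha ⇒ aBaha   [S → a B a]
aBaha ⇒ aaaSaha   [B → a a S]
aaaSaha ⇒ aaaShaaha   [S → S h a]
aaaShaaha ⇒ aaahhaaha   [S → h]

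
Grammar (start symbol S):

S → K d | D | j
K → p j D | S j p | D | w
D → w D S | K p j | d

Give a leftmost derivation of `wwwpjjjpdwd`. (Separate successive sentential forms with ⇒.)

S ⇒ D ⇒ wDS ⇒ wwDSS ⇒ wwKpjSS ⇒ wwwpjSS ⇒ wwwpjKdS ⇒ wwwpjSjpdS ⇒ wwwpjjjpdS ⇒ wwwpjjjpdKd ⇒ wwwpjjjpdwd

S ⇒ D   [S → D]
D ⇒ wDS   [D → w D S]
wDS ⇒ wwDSS   [D → w D S]
wwDSS ⇒ wwKpjSS   [D → K p j]
wwKpjSS ⇒ wwwpjSS   [K → w]
wwwpjSS ⇒ wwwpjKdS   [S → K d]
wwwpjKdS ⇒ wwwpjSjpdS   [K → S j p]
wwwpjSjpdS ⇒ wwwpjjjpdS   [S → j]
wwwpjjjpdS ⇒ wwwpjjjpdKd   [S → K d]
wwwpjjjpdKd ⇒ wwwpjjjpdwd   [K → w]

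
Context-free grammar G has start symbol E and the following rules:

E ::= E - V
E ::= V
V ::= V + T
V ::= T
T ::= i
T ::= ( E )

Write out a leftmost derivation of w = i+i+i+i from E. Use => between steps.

E => V => V+T => V+T+T => V+T+T+T => T+T+T+T => i+T+T+T => i+i+T+T => i+i+i+T => i+i+i+i

E => V   [E ::= V]
V => V+T   [V ::= V + T]
V+T => V+T+T   [V ::= V + T]
V+T+T => V+T+T+T   [V ::= V + T]
V+T+T+T => T+T+T+T   [V ::= T]
T+T+T+T => i+T+T+T   [T ::= i]
i+T+T+T => i+i+T+T   [T ::= i]
i+i+T+T => i+i+i+T   [T ::= i]
i+i+i+T => i+i+i+i   [T ::= i]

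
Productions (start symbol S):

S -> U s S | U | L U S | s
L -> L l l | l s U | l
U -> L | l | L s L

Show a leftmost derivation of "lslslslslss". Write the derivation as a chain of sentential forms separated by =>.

S => UsS => LsLsS => lsUsLsS => lsLsLsS => lslsUsLsS => lslsLsLsS => lslslsLsS => lslslslsUsS => lslslslslsS => lslslslslss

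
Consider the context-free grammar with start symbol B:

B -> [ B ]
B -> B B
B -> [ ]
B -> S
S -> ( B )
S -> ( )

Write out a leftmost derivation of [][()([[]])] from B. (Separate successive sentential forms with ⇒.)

B ⇒ BB ⇒ []B ⇒ [][B] ⇒ [][BB] ⇒ [][SB] ⇒ [][()B] ⇒ [][()S] ⇒ [][()(B)] ⇒ [][()([B])] ⇒ [][()([[]])]

B ⇒ BB   [B -> B B]
BB ⇒ []B   [B -> [ ]]
[]B ⇒ [][B]   [B -> [ B ]]
[][B] ⇒ [][BB]   [B -> B B]
[][BB] ⇒ [][SB]   [B -> S]
[][SB] ⇒ [][()B]   [S -> ( )]
[][()B] ⇒ [][()S]   [B -> S]
[][()S] ⇒ [][()(B)]   [S -> ( B )]
[][()(B)] ⇒ [][()([B])]   [B -> [ B ]]
[][()([B])] ⇒ [][()([[]])]   [B -> [ ]]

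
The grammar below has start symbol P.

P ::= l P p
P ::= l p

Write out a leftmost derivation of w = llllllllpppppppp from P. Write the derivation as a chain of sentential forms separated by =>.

P => lPp   [P ::= l P p]
lPp => llPpp   [P ::= l P p]
llPpp => lllPppp   [P ::= l P p]
lllPppp => llllPpppp   [P ::= l P p]
llllPpppp => lllllPppppp   [P ::= l P p]
lllllPppppp => llllllPpppppp   [P ::= l P p]
llllllPpppppp => lllllllPppppppp   [P ::= l P p]
lllllllPppppppp => llllllllpppppppp   [P ::= l p]

P => lPp => llPpp => lllPppp => llllPpppp => lllllPppppp => llllllPpppppp => lllllllPppppppp => llllllllpppppppp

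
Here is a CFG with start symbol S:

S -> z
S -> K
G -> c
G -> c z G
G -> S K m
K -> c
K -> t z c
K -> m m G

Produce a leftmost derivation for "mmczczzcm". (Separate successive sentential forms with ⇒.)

S ⇒ K ⇒ mmG ⇒ mmczG ⇒ mmczczG ⇒ mmczczSKm ⇒ mmczczzKm ⇒ mmczczzcm

S ⇒ K   [S -> K]
K ⇒ mmG   [K -> m m G]
mmG ⇒ mmczG   [G -> c z G]
mmczG ⇒ mmczczG   [G -> c z G]
mmczczG ⇒ mmczczSKm   [G -> S K m]
mmczczSKm ⇒ mmczczzKm   [S -> z]
mmczczzKm ⇒ mmczczzcm   [K -> c]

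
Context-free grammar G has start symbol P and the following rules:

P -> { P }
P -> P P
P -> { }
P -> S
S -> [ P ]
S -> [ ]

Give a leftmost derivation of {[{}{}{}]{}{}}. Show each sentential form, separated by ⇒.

P ⇒ {P} ⇒ {PP} ⇒ {PPP} ⇒ {SPP} ⇒ {[P]PP} ⇒ {[PP]PP} ⇒ {[PPP]PP} ⇒ {[{}PP]PP} ⇒ {[{}{}P]PP} ⇒ {[{}{}{}]PP} ⇒ {[{}{}{}]{}P} ⇒ {[{}{}{}]{}{}}

P ⇒ {P}   [P -> { P }]
{P} ⇒ {PP}   [P -> P P]
{PP} ⇒ {PPP}   [P -> P P]
{PPP} ⇒ {SPP}   [P -> S]
{SPP} ⇒ {[P]PP}   [S -> [ P ]]
{[P]PP} ⇒ {[PP]PP}   [P -> P P]
{[PP]PP} ⇒ {[PPP]PP}   [P -> P P]
{[PPP]PP} ⇒ {[{}PP]PP}   [P -> { }]
{[{}PP]PP} ⇒ {[{}{}P]PP}   [P -> { }]
{[{}{}P]PP} ⇒ {[{}{}{}]PP}   [P -> { }]
{[{}{}{}]PP} ⇒ {[{}{}{}]{}P}   [P -> { }]
{[{}{}{}]{}P} ⇒ {[{}{}{}]{}{}}   [P -> { }]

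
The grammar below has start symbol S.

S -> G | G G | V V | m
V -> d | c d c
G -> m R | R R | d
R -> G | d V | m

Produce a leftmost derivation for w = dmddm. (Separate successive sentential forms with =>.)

S => GG => RRG => GRG => dRG => dGG => dmRG => dmGG => dmdG => dmdRR => dmdGR => dmddR => dmddm

S => GG   [S -> G G]
GG => RRG   [G -> R R]
RRG => GRG   [R -> G]
GRG => dRG   [G -> d]
dRG => dGG   [R -> G]
dGG => dmRG   [G -> m R]
dmRG => dmGG   [R -> G]
dmGG => dmdG   [G -> d]
dmdG => dmdRR   [G -> R R]
dmdRR => dmdGR   [R -> G]
dmdGR => dmddR   [G -> d]
dmddR => dmddm   [R -> m]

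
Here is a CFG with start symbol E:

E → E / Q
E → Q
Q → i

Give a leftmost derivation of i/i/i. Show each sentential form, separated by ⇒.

E ⇒ E/Q ⇒ E/Q/Q ⇒ Q/Q/Q ⇒ i/Q/Q ⇒ i/i/Q ⇒ i/i/i

E ⇒ E/Q   [E → E / Q]
E/Q ⇒ E/Q/Q   [E → E / Q]
E/Q/Q ⇒ Q/Q/Q   [E → Q]
Q/Q/Q ⇒ i/Q/Q   [Q → i]
i/Q/Q ⇒ i/i/Q   [Q → i]
i/i/Q ⇒ i/i/i   [Q → i]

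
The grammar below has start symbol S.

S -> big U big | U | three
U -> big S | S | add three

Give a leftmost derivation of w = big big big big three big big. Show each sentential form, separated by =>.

S => big U big   [S -> big U big]
big U big => big big S big   [U -> big S]
big big S big => big big big U big big   [S -> big U big]
big big big U big big => big big big big S big big   [U -> big S]
big big big big S big big => big big big big three big big   [S -> three]

S => big U big => big big S big => big big big U big big => big big big big S big big => big big big big three big big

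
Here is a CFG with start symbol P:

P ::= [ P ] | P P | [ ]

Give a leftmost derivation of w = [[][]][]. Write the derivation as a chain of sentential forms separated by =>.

P=>PP=>[P]P=>[PP]P=>[[]P]P=>[[][]]P=>[[][]][]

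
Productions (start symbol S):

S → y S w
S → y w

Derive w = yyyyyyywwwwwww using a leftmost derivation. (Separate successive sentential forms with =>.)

S => ySw => yySww => yyySwww => yyyySwwww => yyyyySwwwww => yyyyyySwwwwww => yyyyyyywwwwwww

S => ySw   [S → y S w]
ySw => yySww   [S → y S w]
yySww => yyySwww   [S → y S w]
yyySwww => yyyySwwww   [S → y S w]
yyyySwwww => yyyyySwwwww   [S → y S w]
yyyyySwwwww => yyyyyySwwwwww   [S → y S w]
yyyyyySwwwwww => yyyyyyywwwwwww   [S → y w]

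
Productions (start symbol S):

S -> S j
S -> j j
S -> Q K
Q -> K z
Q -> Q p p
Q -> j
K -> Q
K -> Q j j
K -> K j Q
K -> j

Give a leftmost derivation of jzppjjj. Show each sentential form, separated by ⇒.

S ⇒ Sj   [S -> S j]
Sj ⇒ Sjj   [S -> S j]
Sjj ⇒ QKjj   [S -> Q K]
QKjj ⇒ QppKjj   [Q -> Q p p]
QppKjj ⇒ KzppKjj   [Q -> K z]
KzppKjj ⇒ jzppKjj   [K -> j]
jzppKjj ⇒ jzppQjj   [K -> Q]
jzppQjj ⇒ jzppjjj   [Q -> j]

S ⇒ Sj ⇒ Sjj ⇒ QKjj ⇒ QppKjj ⇒ KzppKjj ⇒ jzppKjj ⇒ jzppQjj ⇒ jzppjjj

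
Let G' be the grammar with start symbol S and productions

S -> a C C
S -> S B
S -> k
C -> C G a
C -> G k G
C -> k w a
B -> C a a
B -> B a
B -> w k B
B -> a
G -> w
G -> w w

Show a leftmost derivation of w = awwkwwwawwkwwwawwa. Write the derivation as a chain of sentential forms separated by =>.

S => aCC   [S -> a C C]
aCC => aCGaC   [C -> C G a]
aCGaC => aGkGGaC   [C -> G k G]
aGkGGaC => awwkGGaC   [G -> w w]
awwkGGaC => awwkwwGaC   [G -> w w]
awwkwwGaC => awwkwwwaC   [G -> w]
awwkwwwaC => awwkwwwaCGa   [C -> C G a]
awwkwwwaCGa => awwkwwwaCGaGa   [C -> C G a]
awwkwwwaCGaGa => awwkwwwaGkGGaGa   [C -> G k G]
awwkwwwaGkGGaGa => awwkwwwawwkGGaGa   [G -> w w]
awwkwwwawwkGGaGa => awwkwwwawwkwGaGa   [G -> w]
awwkwwwawwkwGaGa => awwkwwwawwkwwwaGa   [G -> w w]
awwkwwwawwkwwwaGa => awwkwwwawwkwwwawwa   [G -> w w]

S => aCC => aCGaC => aGkGGaC => awwkGGaC => awwkwwGaC => awwkwwwaC => awwkwwwaCGa => awwkwwwaCGaGa => awwkwwwaGkGGaGa => awwkwwwawwkGGaGa => awwkwwwawwkwGaGa => awwkwwwawwkwwwaGa => awwkwwwawwkwwwawwa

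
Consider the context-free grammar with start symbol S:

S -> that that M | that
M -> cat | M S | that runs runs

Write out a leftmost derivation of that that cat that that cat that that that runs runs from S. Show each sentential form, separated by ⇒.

S ⇒ that that M ⇒ that that M S ⇒ that that M S S ⇒ that that cat S S ⇒ that that cat that that M S ⇒ that that cat that that cat S ⇒ that that cat that that cat that that M ⇒ that that cat that that cat that that that runs runs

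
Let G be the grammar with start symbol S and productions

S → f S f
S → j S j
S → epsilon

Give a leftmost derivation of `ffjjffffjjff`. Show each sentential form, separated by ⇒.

S⇒fSf⇒ffSff⇒ffjSjff⇒ffjjSjjff⇒ffjjfSfjjff⇒ffjjffSffjjff⇒ffjjffffjjff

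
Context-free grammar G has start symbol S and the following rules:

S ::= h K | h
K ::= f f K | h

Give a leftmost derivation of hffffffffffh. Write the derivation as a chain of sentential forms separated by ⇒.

S ⇒ hK ⇒ hffK ⇒ hffffK ⇒ hffffffK ⇒ hffffffffK ⇒ hffffffffffK ⇒ hffffffffffh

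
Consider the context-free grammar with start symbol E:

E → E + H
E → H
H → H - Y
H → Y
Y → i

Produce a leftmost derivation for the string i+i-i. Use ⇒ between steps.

E⇒E+H⇒H+H⇒Y+H⇒i+H⇒i+H-Y⇒i+Y-Y⇒i+i-Y⇒i+i-i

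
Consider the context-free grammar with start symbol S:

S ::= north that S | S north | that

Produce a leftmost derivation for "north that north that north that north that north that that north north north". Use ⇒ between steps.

S ⇒ north that S ⇒ north that north that S ⇒ north that north that north that S ⇒ north that north that north that S north ⇒ north that north that north that north that S north ⇒ north that north that north that north that north that S north ⇒ north that north that north that north that north that S north north ⇒ north that north that north that north that north that S north north north ⇒ north that north that north that north that north that that north north north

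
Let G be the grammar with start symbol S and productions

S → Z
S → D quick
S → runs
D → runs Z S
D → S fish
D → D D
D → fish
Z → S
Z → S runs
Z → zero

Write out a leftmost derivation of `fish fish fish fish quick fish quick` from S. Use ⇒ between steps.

S ⇒ D quick ⇒ S fish quick ⇒ D quick fish quick ⇒ D D quick fish quick ⇒ D D D quick fish quick ⇒ fish D D quick fish quick ⇒ fish D D D quick fish quick ⇒ fish fish D D quick fish quick ⇒ fish fish fish D quick fish quick ⇒ fish fish fish fish quick fish quick

S ⇒ D quick   [S → D quick]
D quick ⇒ S fish quick   [D → S fish]
S fish quick ⇒ D quick fish quick   [S → D quick]
D quick fish quick ⇒ D D quick fish quick   [D → D D]
D D quick fish quick ⇒ D D D quick fish quick   [D → D D]
D D D quick fish quick ⇒ fish D D quick fish quick   [D → fish]
fish D D quick fish quick ⇒ fish D D D quick fish quick   [D → D D]
fish D D D quick fish quick ⇒ fish fish D D quick fish quick   [D → fish]
fish fish D D quick fish quick ⇒ fish fish fish D quick fish quick   [D → fish]
fish fish fish D quick fish quick ⇒ fish fish fish fish quick fish quick   [D → fish]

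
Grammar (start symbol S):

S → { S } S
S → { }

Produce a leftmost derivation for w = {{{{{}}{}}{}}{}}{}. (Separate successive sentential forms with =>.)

S => {S}S   [S → { S } S]
{S}S => {{S}S}S   [S → { S } S]
{{S}S}S => {{{S}S}S}S   [S → { S } S]
{{{S}S}S}S => {{{{S}S}S}S}S   [S → { S } S]
{{{{S}S}S}S}S => {{{{{}}S}S}S}S   [S → { }]
{{{{{}}S}S}S}S => {{{{{}}{}}S}S}S   [S → { }]
{{{{{}}{}}S}S}S => {{{{{}}{}}{}}S}S   [S → { }]
{{{{{}}{}}{}}S}S => {{{{{}}{}}{}}{}}S   [S → { }]
{{{{{}}{}}{}}{}}S => {{{{{}}{}}{}}{}}{}   [S → { }]

S=>{S}S=>{{S}S}S=>{{{S}S}S}S=>{{{{S}S}S}S}S=>{{{{{}}S}S}S}S=>{{{{{}}{}}S}S}S=>{{{{{}}{}}{}}S}S=>{{{{{}}{}}{}}{}}S=>{{{{{}}{}}{}}{}}{}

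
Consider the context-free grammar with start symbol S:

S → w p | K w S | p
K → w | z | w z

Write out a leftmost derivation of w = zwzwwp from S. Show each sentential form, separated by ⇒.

S ⇒ KwS   [S → K w S]
KwS ⇒ zwS   [K → z]
zwS ⇒ zwKwS   [S → K w S]
zwKwS ⇒ zwzwS   [K → z]
zwzwS ⇒ zwzwwp   [S → w p]

S ⇒ KwS ⇒ zwS ⇒ zwKwS ⇒ zwzwS ⇒ zwzwwp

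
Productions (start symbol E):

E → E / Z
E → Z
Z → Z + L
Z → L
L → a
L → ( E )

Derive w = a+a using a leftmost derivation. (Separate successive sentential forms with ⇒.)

E ⇒ Z ⇒ Z+L ⇒ L+L ⇒ a+L ⇒ a+a

E ⇒ Z   [E → Z]
Z ⇒ Z+L   [Z → Z + L]
Z+L ⇒ L+L   [Z → L]
L+L ⇒ a+L   [L → a]
a+L ⇒ a+a   [L → a]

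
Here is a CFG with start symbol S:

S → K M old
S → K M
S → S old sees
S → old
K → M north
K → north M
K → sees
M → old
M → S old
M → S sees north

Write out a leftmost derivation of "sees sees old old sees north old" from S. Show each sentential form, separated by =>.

S => K M old => sees M old => sees S sees north old => sees K M old sees north old => sees sees M old sees north old => sees sees old old sees north old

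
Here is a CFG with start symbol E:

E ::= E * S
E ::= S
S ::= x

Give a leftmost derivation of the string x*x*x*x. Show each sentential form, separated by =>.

E => E*S   [E ::= E * S]
E*S => E*S*S   [E ::= E * S]
E*S*S => E*S*S*S   [E ::= E * S]
E*S*S*S => S*S*S*S   [E ::= S]
S*S*S*S => x*S*S*S   [S ::= x]
x*S*S*S => x*x*S*S   [S ::= x]
x*x*S*S => x*x*x*S   [S ::= x]
x*x*x*S => x*x*x*x   [S ::= x]

E=>E*S=>E*S*S=>E*S*S*S=>S*S*S*S=>x*S*S*S=>x*x*S*S=>x*x*x*S=>x*x*x*x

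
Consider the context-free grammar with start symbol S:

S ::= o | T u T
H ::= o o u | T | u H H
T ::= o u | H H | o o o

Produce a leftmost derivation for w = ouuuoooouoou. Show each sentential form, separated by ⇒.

S ⇒ TuT   [S ::= T u T]
TuT ⇒ ouuT   [T ::= o u]
ouuT ⇒ ouuHH   [T ::= H H]
ouuHH ⇒ ouuuHHH   [H ::= u H H]
ouuuHHH ⇒ ouuuTHH   [H ::= T]
ouuuTHH ⇒ ouuuoooHH   [T ::= o o o]
ouuuoooHH ⇒ ouuuoooTH   [H ::= T]
ouuuoooTH ⇒ ouuuoooouH   [T ::= o u]
ouuuoooouH ⇒ ouuuoooouoou   [H ::= o o u]

S ⇒ TuT ⇒ ouuT ⇒ ouuHH ⇒ ouuuHHH ⇒ ouuuTHH ⇒ ouuuoooHH ⇒ ouuuoooTH ⇒ ouuuoooouH ⇒ ouuuoooouoou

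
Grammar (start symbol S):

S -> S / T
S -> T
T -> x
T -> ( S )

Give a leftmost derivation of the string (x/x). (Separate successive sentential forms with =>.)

S => T => (S) => (S/T) => (T/T) => (x/T) => (x/x)

S => T   [S -> T]
T => (S)   [T -> ( S )]
(S) => (S/T)   [S -> S / T]
(S/T) => (T/T)   [S -> T]
(T/T) => (x/T)   [T -> x]
(x/T) => (x/x)   [T -> x]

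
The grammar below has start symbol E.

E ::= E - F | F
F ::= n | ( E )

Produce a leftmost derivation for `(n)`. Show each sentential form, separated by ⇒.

E⇒F⇒(E)⇒(F)⇒(n)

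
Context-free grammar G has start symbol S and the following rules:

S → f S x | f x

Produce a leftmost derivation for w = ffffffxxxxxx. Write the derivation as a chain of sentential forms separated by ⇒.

S ⇒ fSx   [S → f S x]
fSx ⇒ ffSxx   [S → f S x]
ffSxx ⇒ fffSxxx   [S → f S x]
fffSxxx ⇒ ffffSxxxx   [S → f S x]
ffffSxxxx ⇒ fffffSxxxxx   [S → f S x]
fffffSxxxxx ⇒ ffffffxxxxxx   [S → f x]

S ⇒ fSx ⇒ ffSxx ⇒ fffSxxx ⇒ ffffSxxxx ⇒ fffffSxxxxx ⇒ ffffffxxxxxx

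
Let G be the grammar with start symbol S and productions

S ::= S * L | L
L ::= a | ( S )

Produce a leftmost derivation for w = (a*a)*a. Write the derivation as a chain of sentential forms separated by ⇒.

S ⇒ S*L ⇒ L*L ⇒ (S)*L ⇒ (S*L)*L ⇒ (L*L)*L ⇒ (a*L)*L ⇒ (a*a)*L ⇒ (a*a)*a

S ⇒ S*L   [S ::= S * L]
S*L ⇒ L*L   [S ::= L]
L*L ⇒ (S)*L   [L ::= ( S )]
(S)*L ⇒ (S*L)*L   [S ::= S * L]
(S*L)*L ⇒ (L*L)*L   [S ::= L]
(L*L)*L ⇒ (a*L)*L   [L ::= a]
(a*L)*L ⇒ (a*a)*L   [L ::= a]
(a*a)*L ⇒ (a*a)*a   [L ::= a]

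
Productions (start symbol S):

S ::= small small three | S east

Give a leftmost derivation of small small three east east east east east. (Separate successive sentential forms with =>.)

S => S east   [S ::= S east]
S east => S east east   [S ::= S east]
S east east => S east east east   [S ::= S east]
S east east east => S east east east east   [S ::= S east]
S east east east east => S east east east east east   [S ::= S east]
S east east east east east => small small three east east east east east   [S ::= small small three]

S => S east => S east east => S east east east => S east east east east => S east east east east east => small small three east east east east east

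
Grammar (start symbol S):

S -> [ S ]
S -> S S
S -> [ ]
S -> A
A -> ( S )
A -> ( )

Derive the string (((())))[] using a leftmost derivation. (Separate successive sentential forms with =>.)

S => SS => AS => (S)S => (A)S => ((S))S => ((A))S => (((S)))S => (((A)))S => (((())))S => (((())))[]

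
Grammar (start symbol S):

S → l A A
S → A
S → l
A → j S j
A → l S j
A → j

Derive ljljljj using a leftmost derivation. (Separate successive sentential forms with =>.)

S => lAA   [S → l A A]
lAA => ljA   [A → j]
ljA => ljlSj   [A → l S j]
ljlSj => ljlAj   [S → A]
ljlAj => ljljSjj   [A → j S j]
ljljSjj => ljljljj   [S → l]

S => lAA => ljA => ljlSj => ljlAj => ljljSjj => ljljljj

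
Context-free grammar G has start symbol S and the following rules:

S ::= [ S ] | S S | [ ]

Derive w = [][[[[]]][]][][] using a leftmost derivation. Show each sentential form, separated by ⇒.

S⇒SS⇒SSS⇒SSSS⇒[]SSS⇒[][S]SS⇒[][SS]SS⇒[][[S]S]SS⇒[][[[S]]S]SS⇒[][[[[]]]S]SS⇒[][[[[]]][]]SS⇒[][[[[]]][]][]S⇒[][[[[]]][]][][]

S ⇒ SS   [S ::= S S]
SS ⇒ SSS   [S ::= S S]
SSS ⇒ SSSS   [S ::= S S]
SSSS ⇒ []SSS   [S ::= [ ]]
[]SSS ⇒ [][S]SS   [S ::= [ S ]]
[][S]SS ⇒ [][SS]SS   [S ::= S S]
[][SS]SS ⇒ [][[S]S]SS   [S ::= [ S ]]
[][[S]S]SS ⇒ [][[[S]]S]SS   [S ::= [ S ]]
[][[[S]]S]SS ⇒ [][[[[]]]S]SS   [S ::= [ ]]
[][[[[]]]S]SS ⇒ [][[[[]]][]]SS   [S ::= [ ]]
[][[[[]]][]]SS ⇒ [][[[[]]][]][]S   [S ::= [ ]]
[][[[[]]][]][]S ⇒ [][[[[]]][]][][]   [S ::= [ ]]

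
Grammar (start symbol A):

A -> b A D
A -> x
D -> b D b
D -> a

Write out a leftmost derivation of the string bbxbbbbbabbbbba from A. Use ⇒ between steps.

A ⇒ bAD   [A -> b A D]
bAD ⇒ bbADD   [A -> b A D]
bbADD ⇒ bbxDD   [A -> x]
bbxDD ⇒ bbxbDbD   [D -> b D b]
bbxbDbD ⇒ bbxbbDbbD   [D -> b D b]
bbxbbDbbD ⇒ bbxbbbDbbbD   [D -> b D b]
bbxbbbDbbbD ⇒ bbxbbbbDbbbbD   [D -> b D b]
bbxbbbbDbbbbD ⇒ bbxbbbbbDbbbbbD   [D -> b D b]
bbxbbbbbDbbbbbD ⇒ bbxbbbbbabbbbbD   [D -> a]
bbxbbbbbabbbbbD ⇒ bbxbbbbbabbbbba   [D -> a]

A ⇒ bAD ⇒ bbADD ⇒ bbxDD ⇒ bbxbDbD ⇒ bbxbbDbbD ⇒ bbxbbbDbbbD ⇒ bbxbbbbDbbbbD ⇒ bbxbbbbbDbbbbbD ⇒ bbxbbbbbabbbbbD ⇒ bbxbbbbbabbbbba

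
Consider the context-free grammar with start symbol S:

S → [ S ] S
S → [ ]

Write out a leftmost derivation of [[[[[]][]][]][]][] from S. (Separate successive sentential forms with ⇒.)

S ⇒ [S]S   [S → [ S ] S]
[S]S ⇒ [[S]S]S   [S → [ S ] S]
[[S]S]S ⇒ [[[S]S]S]S   [S → [ S ] S]
[[[S]S]S]S ⇒ [[[[S]S]S]S]S   [S → [ S ] S]
[[[[S]S]S]S]S ⇒ [[[[[]]S]S]S]S   [S → [ ]]
[[[[[]]S]S]S]S ⇒ [[[[[]][]]S]S]S   [S → [ ]]
[[[[[]][]]S]S]S ⇒ [[[[[]][]][]]S]S   [S → [ ]]
[[[[[]][]][]]S]S ⇒ [[[[[]][]][]][]]S   [S → [ ]]
[[[[[]][]][]][]]S ⇒ [[[[[]][]][]][]][]   [S → [ ]]

S ⇒ [S]S ⇒ [[S]S]S ⇒ [[[S]S]S]S ⇒ [[[[S]S]S]S]S ⇒ [[[[[]]S]S]S]S ⇒ [[[[[]][]]S]S]S ⇒ [[[[[]][]][]]S]S ⇒ [[[[[]][]][]][]]S ⇒ [[[[[]][]][]][]][]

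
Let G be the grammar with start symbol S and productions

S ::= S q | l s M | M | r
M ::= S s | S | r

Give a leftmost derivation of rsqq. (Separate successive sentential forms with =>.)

S => Sq => Sqq => Mqq => Ssqq => rsqq

S => Sq   [S ::= S q]
Sq => Sqq   [S ::= S q]
Sqq => Mqq   [S ::= M]
Mqq => Ssqq   [M ::= S s]
Ssqq => rsqq   [S ::= r]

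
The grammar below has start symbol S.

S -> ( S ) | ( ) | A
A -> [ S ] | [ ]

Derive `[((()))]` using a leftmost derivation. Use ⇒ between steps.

S⇒A⇒[S]⇒[(S)]⇒[((S))]⇒[((()))]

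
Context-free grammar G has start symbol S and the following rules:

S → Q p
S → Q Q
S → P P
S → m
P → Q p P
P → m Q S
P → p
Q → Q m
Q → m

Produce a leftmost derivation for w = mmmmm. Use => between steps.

S=>QQ=>QmQ=>mmQ=>mmQm=>mmQmm=>mmmmm

S => QQ   [S → Q Q]
QQ => QmQ   [Q → Q m]
QmQ => mmQ   [Q → m]
mmQ => mmQm   [Q → Q m]
mmQm => mmQmm   [Q → Q m]
mmQmm => mmmmm   [Q → m]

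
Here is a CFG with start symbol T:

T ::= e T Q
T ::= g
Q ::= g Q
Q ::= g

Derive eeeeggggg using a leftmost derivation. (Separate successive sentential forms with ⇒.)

T ⇒ eTQ ⇒ eeTQQ ⇒ eeeTQQQ ⇒ eeeeTQQQQ ⇒ eeeegQQQQ ⇒ eeeeggQQQ ⇒ eeeegggQQ ⇒ eeeeggggQ ⇒ eeeeggggg

T ⇒ eTQ   [T ::= e T Q]
eTQ ⇒ eeTQQ   [T ::= e T Q]
eeTQQ ⇒ eeeTQQQ   [T ::= e T Q]
eeeTQQQ ⇒ eeeeTQQQQ   [T ::= e T Q]
eeeeTQQQQ ⇒ eeeegQQQQ   [T ::= g]
eeeegQQQQ ⇒ eeeeggQQQ   [Q ::= g]
eeeeggQQQ ⇒ eeeegggQQ   [Q ::= g]
eeeegggQQ ⇒ eeeeggggQ   [Q ::= g]
eeeeggggQ ⇒ eeeeggggg   [Q ::= g]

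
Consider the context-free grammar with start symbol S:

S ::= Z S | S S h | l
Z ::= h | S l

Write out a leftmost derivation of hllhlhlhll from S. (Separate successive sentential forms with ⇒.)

S ⇒ ZS   [S ::= Z S]
ZS ⇒ SlS   [Z ::= S l]
SlS ⇒ SShlS   [S ::= S S h]
SShlS ⇒ SShShlS   [S ::= S S h]
SShShlS ⇒ ZSShShlS   [S ::= Z S]
ZSShShlS ⇒ hSShShlS   [Z ::= h]
hSShShlS ⇒ hSShShShlS   [S ::= S S h]
hSShShShlS ⇒ hlShShShlS   [S ::= l]
hlShShShlS ⇒ hllhShShlS   [S ::= l]
hllhShShlS ⇒ hllhlhShlS   [S ::= l]
hllhlhShlS ⇒ hllhlhlhlS   [S ::= l]
hllhlhlhlS ⇒ hllhlhlhll   [S ::= l]

S ⇒ ZS ⇒ SlS ⇒ SShlS ⇒ SShShlS ⇒ ZSShShlS ⇒ hSShShlS ⇒ hSShShShlS ⇒ hlShShShlS ⇒ hllhShShlS ⇒ hllhlhShlS ⇒ hllhlhlhlS ⇒ hllhlhlhll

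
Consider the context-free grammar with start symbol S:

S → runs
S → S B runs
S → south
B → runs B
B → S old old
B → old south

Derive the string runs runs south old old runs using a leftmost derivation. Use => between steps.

S => S B runs => runs B runs => runs runs B runs => runs runs S old old runs => runs runs south old old runs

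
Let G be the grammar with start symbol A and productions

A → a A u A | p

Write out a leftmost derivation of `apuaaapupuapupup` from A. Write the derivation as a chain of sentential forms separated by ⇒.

A ⇒ aAuA ⇒ apuA ⇒ apuaAuA ⇒ apuaaAuAuA ⇒ apuaaaAuAuAuA ⇒ apuaaapuAuAuA ⇒ apuaaapupuAuA ⇒ apuaaapupuaAuAuA ⇒ apuaaapupuapuAuA ⇒ apuaaapupuapupuA ⇒ apuaaapupuapupup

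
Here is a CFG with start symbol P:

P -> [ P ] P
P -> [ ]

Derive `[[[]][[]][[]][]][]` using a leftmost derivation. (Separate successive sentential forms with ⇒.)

P ⇒ [P]P ⇒ [[P]P]P ⇒ [[[]]P]P ⇒ [[[]][P]P]P ⇒ [[[]][[]]P]P ⇒ [[[]][[]][P]P]P ⇒ [[[]][[]][[]]P]P ⇒ [[[]][[]][[]][]]P ⇒ [[[]][[]][[]][]][]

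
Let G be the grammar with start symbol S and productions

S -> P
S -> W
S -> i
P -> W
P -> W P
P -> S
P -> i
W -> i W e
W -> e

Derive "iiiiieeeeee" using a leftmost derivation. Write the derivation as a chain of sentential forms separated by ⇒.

S ⇒ P ⇒ W ⇒ iWe ⇒ iiWee ⇒ iiiWeee ⇒ iiiiWeeee ⇒ iiiiiWeeeee ⇒ iiiiieeeeee

S ⇒ P   [S -> P]
P ⇒ W   [P -> W]
W ⇒ iWe   [W -> i W e]
iWe ⇒ iiWee   [W -> i W e]
iiWee ⇒ iiiWeee   [W -> i W e]
iiiWeee ⇒ iiiiWeeee   [W -> i W e]
iiiiWeeee ⇒ iiiiiWeeeee   [W -> i W e]
iiiiiWeeeee ⇒ iiiiieeeeee   [W -> e]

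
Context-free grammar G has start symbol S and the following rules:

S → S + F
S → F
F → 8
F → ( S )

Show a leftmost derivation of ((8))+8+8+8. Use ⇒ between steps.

S ⇒ S+F   [S → S + F]
S+F ⇒ S+F+F   [S → S + F]
S+F+F ⇒ S+F+F+F   [S → S + F]
S+F+F+F ⇒ F+F+F+F   [S → F]
F+F+F+F ⇒ (S)+F+F+F   [F → ( S )]
(S)+F+F+F ⇒ (F)+F+F+F   [S → F]
(F)+F+F+F ⇒ ((S))+F+F+F   [F → ( S )]
((S))+F+F+F ⇒ ((F))+F+F+F   [S → F]
((F))+F+F+F ⇒ ((8))+F+F+F   [F → 8]
((8))+F+F+F ⇒ ((8))+8+F+F   [F → 8]
((8))+8+F+F ⇒ ((8))+8+8+F   [F → 8]
((8))+8+8+F ⇒ ((8))+8+8+8   [F → 8]

S ⇒ S+F ⇒ S+F+F ⇒ S+F+F+F ⇒ F+F+F+F ⇒ (S)+F+F+F ⇒ (F)+F+F+F ⇒ ((S))+F+F+F ⇒ ((F))+F+F+F ⇒ ((8))+F+F+F ⇒ ((8))+8+F+F ⇒ ((8))+8+8+F ⇒ ((8))+8+8+8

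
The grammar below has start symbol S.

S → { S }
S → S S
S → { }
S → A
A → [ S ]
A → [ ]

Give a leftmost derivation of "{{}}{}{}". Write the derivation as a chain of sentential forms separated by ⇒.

S ⇒ SS ⇒ SSS ⇒ {S}SS ⇒ {{}}SS ⇒ {{}}{}S ⇒ {{}}{}{}

S ⇒ SS   [S → S S]
SS ⇒ SSS   [S → S S]
SSS ⇒ {S}SS   [S → { S }]
{S}SS ⇒ {{}}SS   [S → { }]
{{}}SS ⇒ {{}}{}S   [S → { }]
{{}}{}S ⇒ {{}}{}{}   [S → { }]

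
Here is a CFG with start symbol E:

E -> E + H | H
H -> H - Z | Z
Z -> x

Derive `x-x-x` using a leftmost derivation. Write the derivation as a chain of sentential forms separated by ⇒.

E ⇒ H ⇒ H-Z ⇒ H-Z-Z ⇒ Z-Z-Z ⇒ x-Z-Z ⇒ x-x-Z ⇒ x-x-x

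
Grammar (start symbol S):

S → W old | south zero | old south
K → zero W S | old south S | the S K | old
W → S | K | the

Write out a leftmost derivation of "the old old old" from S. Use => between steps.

S => W old => S old => W old old => S old old => W old old old => the old old old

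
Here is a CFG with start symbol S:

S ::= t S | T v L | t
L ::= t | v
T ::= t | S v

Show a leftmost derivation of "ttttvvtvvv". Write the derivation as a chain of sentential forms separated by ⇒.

S⇒tS⇒ttS⇒tttS⇒tttTvL⇒tttSvvL⇒tttTvLvvL⇒tttSvvLvvL⇒ttttvvLvvL⇒ttttvvtvvL⇒ttttvvtvvv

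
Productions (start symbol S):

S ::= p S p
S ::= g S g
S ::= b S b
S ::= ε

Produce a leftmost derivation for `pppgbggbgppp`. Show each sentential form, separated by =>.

S => pSp   [S ::= p S p]
pSp => ppSpp   [S ::= p S p]
ppSpp => pppSppp   [S ::= p S p]
pppSppp => pppgSgppp   [S ::= g S g]
pppgSgppp => pppgbSbgppp   [S ::= b S b]
pppgbSbgppp => pppgbgSgbgppp   [S ::= g S g]
pppgbgSgbgppp => pppgbggbgppp   [S ::= ε]

S=>pSp=>ppSpp=>pppSppp=>pppgSgppp=>pppgbSbgppp=>pppgbgSgbgppp=>pppgbggbgppp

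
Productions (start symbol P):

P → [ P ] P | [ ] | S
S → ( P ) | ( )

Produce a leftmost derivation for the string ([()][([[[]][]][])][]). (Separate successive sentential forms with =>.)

P=>S=>(P)=>([P]P)=>([S]P)=>([()]P)=>([()][P]P)=>([()][S]P)=>([()][(P)]P)=>([()][([P]P)]P)=>([()][([[P]P]P)]P)=>([()][([[[]]P]P)]P)=>([()][([[[]][]]P)]P)=>([()][([[[]][]][])]P)=>([()][([[[]][]][])][])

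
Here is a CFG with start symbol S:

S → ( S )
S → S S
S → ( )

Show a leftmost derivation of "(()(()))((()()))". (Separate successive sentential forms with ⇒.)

S ⇒ SS   [S → S S]
SS ⇒ (S)S   [S → ( S )]
(S)S ⇒ (SS)S   [S → S S]
(SS)S ⇒ (()S)S   [S → ( )]
(()S)S ⇒ (()(S))S   [S → ( S )]
(()(S))S ⇒ (()(()))S   [S → ( )]
(()(()))S ⇒ (()(()))(S)   [S → ( S )]
(()(()))(S) ⇒ (()(()))((S))   [S → ( S )]
(()(()))((S)) ⇒ (()(()))((SS))   [S → S S]
(()(()))((SS)) ⇒ (()(()))((()S))   [S → ( )]
(()(()))((()S)) ⇒ (()(()))((()()))   [S → ( )]

S⇒SS⇒(S)S⇒(SS)S⇒(()S)S⇒(()(S))S⇒(()(()))S⇒(()(()))(S)⇒(()(()))((S))⇒(()(()))((SS))⇒(()(()))((()S))⇒(()(()))((()()))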